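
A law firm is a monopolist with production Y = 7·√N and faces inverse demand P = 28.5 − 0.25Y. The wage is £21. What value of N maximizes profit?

Marginal revenue from the inverse demand is MR = 28.5 − 0.5Y.
The marginal product is MP_N = 3.5·N^(-1/2).
A monopolist hires until marginal revenue product equals the wage: MR·MP_N = w.
At N, Y = 7·√N. Substituting and solving: (28.5 − 3.5·√N)·3.5·N^(-1/2) = 21 gives N = 9.

N* = 9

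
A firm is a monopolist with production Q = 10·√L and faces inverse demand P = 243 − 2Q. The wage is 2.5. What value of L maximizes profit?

Marginal revenue from the inverse demand is MR = 243 − 4Q.
The marginal product is MP_L = 5·L^(-1/2).
A monopolist hires until marginal revenue product equals the wage: MR·MP_L = w.
At L, Q = 10·√L. Substituting and solving: (243 − 40·√L)·5·L^(-1/2) = 2.5 gives L = 36.

L* = 36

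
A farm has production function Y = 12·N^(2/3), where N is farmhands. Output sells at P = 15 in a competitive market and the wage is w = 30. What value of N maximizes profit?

MP_N = (2/3)·12·N^(-1/3) = 8·N^(-1/3).
Profit maximization for a price taker requires P·MP_N = w: 15·8·N^(-1/3) = 30.
So N^(-1/3) = 0.25, which gives N = 64.

N* = 64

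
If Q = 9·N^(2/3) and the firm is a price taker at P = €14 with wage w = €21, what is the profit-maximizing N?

MP_N = (2/3)·9·N^(-1/3) = 6·N^(-1/3).
Profit maximization for a price taker requires P·MP_N = w: 14·6·N^(-1/3) = 21.
So N^(-1/3) = 0.25, which gives N = 64.

N* = 64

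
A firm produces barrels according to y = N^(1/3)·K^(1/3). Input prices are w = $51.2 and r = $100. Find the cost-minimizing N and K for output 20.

Cost minimization requires the marginal rate of technical substitution to equal the input-price ratio: MP_N/MP_K = w/r.
Here MP_N/MP_K = (1/3)·(K/N)/(1/3) = (K/N). Setting this equal to 51.2/100 = 0.512 gives K = 0.512N.
Substituting into y = 20: N^(1/3)·(0.512N)^(1/3) = 20.
Solving, N = 125 and K = 64.

N* = 125, K* = 64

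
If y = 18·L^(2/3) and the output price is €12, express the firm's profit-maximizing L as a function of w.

MP_L = (2/3)·18·L^(-1/3) = 12·L^(-1/3).
Setting P·MP_L = w: 144·L^(-1/3) = w.
Solving for L: L^(-1/3) = w/144, so L = (144/w)^(3).

L(w) = 2985984/w³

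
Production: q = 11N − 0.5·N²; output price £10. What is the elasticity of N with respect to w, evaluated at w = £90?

From P·MP_N = w with MP_N = 11 − N, labor demand is N(w) = 11 − w/10.
dN/dw = −1/(10) = -0.1.
At w = 90, N = 2, so ε = (dN/dw)·(w/N) = (-0.1)·(90/2) = -4.5.

ε = -4.5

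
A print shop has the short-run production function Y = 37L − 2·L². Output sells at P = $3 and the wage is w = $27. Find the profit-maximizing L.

L* = 7

The marginal product of L is MP_L = 37 − 4L.
A price-taking firm hires until the value of the marginal product equals the wage: P·MP_L = w, so 3·(37 − 4L) = 27.
Then 37 − 4L = 9, giving L = 7.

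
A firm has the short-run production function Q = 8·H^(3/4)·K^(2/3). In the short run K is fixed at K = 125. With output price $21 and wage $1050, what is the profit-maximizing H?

H* = 81

With K = 125, MP_H = (3/4)·8·H^(-1/4)·125^(2/3) = 150·H^(-1/4).
Profit maximization for a price taker requires P·MP_H = w: 21·150·H^(-1/4) = 1050.
So H^(-1/4) = 1/3, which gives H = 81.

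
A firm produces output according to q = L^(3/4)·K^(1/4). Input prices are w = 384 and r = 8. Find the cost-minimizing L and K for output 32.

Cost minimization requires the marginal rate of technical substitution to equal the input-price ratio: MP_L/MP_K = w/r.
Here MP_L/MP_K = (3/4)·(K/L)/(1/4) = 3·(K/L). Setting this equal to 384/8 = 48 gives K = 16L.
Substituting into q = 32: L^(3/4)·(16L)^(1/4) = 32.
Solving, L = 16 and K = 256.

L* = 16, K* = 256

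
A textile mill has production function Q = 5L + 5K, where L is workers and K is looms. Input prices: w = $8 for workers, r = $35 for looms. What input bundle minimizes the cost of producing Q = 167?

L* = 33.4, K* = 0

The inputs are perfect substitutes, so the firm uses whichever has the lower cost per unit of output.
Cost per unit of output via L is w/5 = 1.6; via K it is r/5 = 7. L is cheaper.
Producing Q = 167 with L alone: L = 33.4, K = 0.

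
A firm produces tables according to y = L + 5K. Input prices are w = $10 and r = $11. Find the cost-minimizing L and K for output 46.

The inputs are perfect substitutes, so the firm uses whichever has the lower cost per unit of output.
Cost per unit of output via L is 10; via K it is 2.2. K is cheaper.
Producing y = 46 with K alone: L = 0, K = 9.2.

L* = 0, K* = 9.2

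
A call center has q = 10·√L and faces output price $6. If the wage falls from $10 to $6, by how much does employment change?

From P·MP_L = w with MP_L = 5·L^(-1/2), the labor demand is L(w) = (30/w)^(2).
At w = 10: L = 9. At w = 6: L = 25.
ΔL = 25 − 9 = 16.

ΔL = 16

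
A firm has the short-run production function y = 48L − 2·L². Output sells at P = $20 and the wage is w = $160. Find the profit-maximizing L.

L* = 10

The marginal product of L is MP_L = 48 − 4L.
A price-taking firm hires until the value of the marginal product equals the wage: P·MP_L = w, so 20·(48 − 4L) = 160.
Then 48 − 4L = 8, giving L = 10.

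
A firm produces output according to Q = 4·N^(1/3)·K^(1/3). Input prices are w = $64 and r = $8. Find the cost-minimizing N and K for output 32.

Cost minimization requires the marginal rate of technical substitution to equal the input-price ratio: MP_N/MP_K = w/r.
Here MP_N/MP_K = (1/3)·(K/N)/(1/3) = (K/N). Setting this equal to 64/8 = 8 gives K = 8N.
Substituting into Q = 32: 4·N^(1/3)·(8N)^(1/3) = 32.
Solving, N = 8 and K = 64.

N* = 8, K* = 64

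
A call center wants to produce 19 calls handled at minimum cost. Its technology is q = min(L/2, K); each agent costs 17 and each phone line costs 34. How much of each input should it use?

L* = 38, K* = 19

With a fixed-proportions technology, the cost-minimizing bundle uses no slack in either input: L/2 = K = q.
So L = 2·19 = 38 and K = 19.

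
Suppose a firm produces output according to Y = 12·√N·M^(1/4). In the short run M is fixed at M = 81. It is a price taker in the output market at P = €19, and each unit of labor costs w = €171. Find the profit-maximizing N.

With M = 81, MP_N = (1/2)·12·N^(-1/2)·81^(1/4) = 18·N^(-1/2).
Profit maximization for a price taker requires P·MP_N = w: 19·18·N^(-1/2) = 171.
So N^(-1/2) = 0.5, which gives N = 4.

N* = 4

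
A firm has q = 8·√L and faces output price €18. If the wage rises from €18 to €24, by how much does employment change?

From P·MP_L = w with MP_L = 4·L^(-1/2), the labor demand is L(w) = (72/w)^(2).
At w = 18: L = 16. At w = 24: L = 9.
ΔL = 9 − 16 = -7.

ΔL = -7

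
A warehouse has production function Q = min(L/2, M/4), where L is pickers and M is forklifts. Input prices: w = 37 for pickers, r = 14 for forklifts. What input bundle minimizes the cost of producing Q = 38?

With a fixed-proportions technology, the cost-minimizing bundle uses no slack in either input: L/2 = M/4 = Q.
So L = 2·38 = 76 and M = 4·38 = 152.

L* = 76, M* = 152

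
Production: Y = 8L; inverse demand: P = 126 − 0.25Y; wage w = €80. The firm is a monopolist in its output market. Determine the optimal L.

Marginal revenue from the inverse demand is MR = 126 − 0.5Y.
The marginal product is MP_L = 8.
A monopolist hires until marginal revenue product equals the wage: MR·MP_L = w.
(126 − 4L)·8 = 80, so L = 29.

L* = 29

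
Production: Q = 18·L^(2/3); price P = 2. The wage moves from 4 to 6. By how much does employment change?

ΔL = -152

From P·MP_L = w with MP_L = 12·L^(-1/3), the labor demand is L(w) = (24/w)^(3).
At w = 4: L = 216. At w = 6: L = 64.
ΔL = 64 − 216 = -152.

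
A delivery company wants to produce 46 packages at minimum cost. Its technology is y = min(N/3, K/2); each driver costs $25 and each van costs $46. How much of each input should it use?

N* = 138, K* = 92

With a fixed-proportions technology, the cost-minimizing bundle uses no slack in either input: N/3 = K/2 = y.
So N = 3·46 = 138 and K = 2·46 = 92.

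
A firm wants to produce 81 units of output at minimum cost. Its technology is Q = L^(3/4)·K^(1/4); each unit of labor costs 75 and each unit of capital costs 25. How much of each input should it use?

L* = 81, K* = 81

Cost minimization requires the marginal rate of technical substitution to equal the input-price ratio: MP_L/MP_K = w/r.
Here MP_L/MP_K = (3/4)·(K/L)/(1/4) = 3·(K/L). Setting this equal to 75/25 = 3 gives K = L.
Substituting into Q = 81: L^(3/4)·(L)^(1/4) = 81.
Solving, L = 81 and K = 81.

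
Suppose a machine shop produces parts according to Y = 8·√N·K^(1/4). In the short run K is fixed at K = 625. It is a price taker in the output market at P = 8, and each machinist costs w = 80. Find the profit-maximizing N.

With K = 625, MP_N = (1/2)·8·N^(-1/2)·625^(1/4) = 20·N^(-1/2).
Profit maximization for a price taker requires P·MP_N = w: 8·20·N^(-1/2) = 80.
So N^(-1/2) = 0.5, which gives N = 4.

N* = 4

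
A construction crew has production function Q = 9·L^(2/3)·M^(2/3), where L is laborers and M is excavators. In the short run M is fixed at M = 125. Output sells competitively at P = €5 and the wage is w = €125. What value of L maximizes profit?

With M = 125, MP_L = (2/3)·9·L^(-1/3)·125^(2/3) = 150·L^(-1/3).
Profit maximization for a price taker requires P·MP_L = w: 5·150·L^(-1/3) = 125.
So L^(-1/3) = 1/6, which gives L = 216.

L* = 216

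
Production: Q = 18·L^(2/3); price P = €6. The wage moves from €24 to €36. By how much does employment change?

From P·MP_L = w with MP_L = 12·L^(-1/3), the labor demand is L(w) = (72/w)^(3).
At w = 24: L = 27. At w = 36: L = 8.
ΔL = 8 − 27 = -19.

ΔL = -19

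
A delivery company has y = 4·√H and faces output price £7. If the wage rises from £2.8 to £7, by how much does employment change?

ΔH = -21

From P·MP_H = w with MP_H = 2·H^(-1/2), the labor demand is H(w) = (14/w)^(2).
At w = 2.8: H = 25. At w = 7: H = 4.
ΔH = 4 − 25 = -21.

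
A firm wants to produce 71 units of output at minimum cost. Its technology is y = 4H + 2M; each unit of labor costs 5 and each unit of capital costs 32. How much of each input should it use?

The inputs are perfect substitutes, so the firm uses whichever has the lower cost per unit of output.
Cost per unit of output via H is w/4 = 1.25; via M it is r/2 = 16. H is cheaper.
Producing y = 71 with H alone: H = 17.75, M = 0.

H* = 17.75, M* = 0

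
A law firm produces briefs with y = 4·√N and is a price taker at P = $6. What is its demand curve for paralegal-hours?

MP_N = (1/2)·4·N^(-1/2) = 2·N^(-1/2).
Setting P·MP_N = w: 12·N^(-1/2) = w.
Solving for N: N^(-1/2) = w/12, so N = (12/w)^(2).

N(w) = 144/w²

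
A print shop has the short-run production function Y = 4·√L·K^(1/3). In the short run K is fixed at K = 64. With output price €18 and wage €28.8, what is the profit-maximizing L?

L* = 25

With K = 64, MP_L = (1/2)·4·L^(-1/2)·64^(1/3) = 8·L^(-1/2).
Profit maximization for a price taker requires P·MP_L = w: 18·8·L^(-1/2) = 28.8.
So L^(-1/2) = 0.2, which gives L = 25.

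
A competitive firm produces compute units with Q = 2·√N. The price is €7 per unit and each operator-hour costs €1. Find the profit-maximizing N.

MP_N = (1/2)·2·N^(-1/2) = N^(-1/2).
Profit maximization for a price taker requires P·MP_N = w: 7·N^(-1/2) = 1.
So N^(-1/2) = 1/7, which gives N = 49.

N* = 49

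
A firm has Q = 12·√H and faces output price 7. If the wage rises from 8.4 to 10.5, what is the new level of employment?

H* = 16

From P·MP_H = w with MP_H = 6·H^(-1/2), the labor demand is H(w) = (42/w)^(2).
At w = 8.4: H = 25. At w = 10.5: H = 16.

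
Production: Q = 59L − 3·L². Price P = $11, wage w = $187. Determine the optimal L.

The marginal product of L is MP_L = 59 − 6L.
A price-taking firm hires until the value of the marginal product equals the wage: P·MP_L = w, so 11·(59 − 6L) = 187.
Then 59 − 6L = 17, giving L = 7.

L* = 7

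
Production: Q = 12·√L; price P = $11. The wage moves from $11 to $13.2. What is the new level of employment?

From P·MP_L = w with MP_L = 6·L^(-1/2), the labor demand is L(w) = (66/w)^(2).
At w = 11: L = 36. At w = 13.2: L = 25.

L* = 25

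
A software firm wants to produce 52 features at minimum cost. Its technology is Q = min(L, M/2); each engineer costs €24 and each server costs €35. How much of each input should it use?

L* = 52, M* = 104

With a fixed-proportions technology, the cost-minimizing bundle uses no slack in either input: L = M/2 = Q.
So L = 52 and M = 2·52 = 104.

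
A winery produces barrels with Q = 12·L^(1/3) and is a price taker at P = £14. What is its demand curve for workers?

MP_L = (1/3)·12·L^(-2/3) = 4·L^(-2/3).
Setting P·MP_L = w: 56·L^(-2/3) = w.
Solving for L: L^(-2/3) = w/56, so L = (56/w)^(3/2).

L(w) = (56/w)^(3/2)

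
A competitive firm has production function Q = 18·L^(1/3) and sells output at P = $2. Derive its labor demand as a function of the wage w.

L(w) = (12/w)^(3/2)

MP_L = (1/3)·18·L^(-2/3) = 6·L^(-2/3).
Setting P·MP_L = w: 12·L^(-2/3) = w.
Solving for L: L^(-2/3) = w/12, so L = (12/w)^(3/2).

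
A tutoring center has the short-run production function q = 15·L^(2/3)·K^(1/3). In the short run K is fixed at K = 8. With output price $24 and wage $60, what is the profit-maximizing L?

With K = 8, MP_L = (2/3)·15·L^(-1/3)·8^(1/3) = 20·L^(-1/3).
Profit maximization for a price taker requires P·MP_L = w: 24·20·L^(-1/3) = 60.
So L^(-1/3) = 0.125, which gives L = 512.

L* = 512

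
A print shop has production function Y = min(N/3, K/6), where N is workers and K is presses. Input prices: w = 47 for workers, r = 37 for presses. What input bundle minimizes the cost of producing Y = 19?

N* = 57, K* = 114

With a fixed-proportions technology, the cost-minimizing bundle uses no slack in either input: N/3 = K/6 = Y.
So N = 3·19 = 57 and K = 6·19 = 114.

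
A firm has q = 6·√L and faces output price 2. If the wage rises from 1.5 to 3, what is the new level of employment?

From P·MP_L = w with MP_L = 3·L^(-1/2), the labor demand is L(w) = (6/w)^(2).
At w = 1.5: L = 16. At w = 3: L = 4.

L* = 4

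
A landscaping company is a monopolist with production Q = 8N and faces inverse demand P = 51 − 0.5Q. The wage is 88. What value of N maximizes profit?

N* = 5

Marginal revenue from the inverse demand is MR = 51 − Q.
The marginal product is MP_N = 8.
A monopolist hires until marginal revenue product equals the wage: MR·MP_N = w.
(51 − 8N)·8 = 88, so N = 5.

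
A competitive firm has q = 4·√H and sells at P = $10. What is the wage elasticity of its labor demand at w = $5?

ε = -2

MP_H = (1/2)·4·H^(-1/2), so P·MP_H = w gives 20·H^(-1/2) = w.
Solving, H(w) = (20/w)^(2). This is a constant-elasticity form: H ∝ w^(−2), so ε = −2.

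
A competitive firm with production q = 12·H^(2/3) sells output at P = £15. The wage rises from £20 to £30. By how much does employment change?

ΔH = -152

From P·MP_H = w with MP_H = 8·H^(-1/3), the labor demand is H(w) = (120/w)^(3).
At w = 20: H = 216. At w = 30: H = 64.
ΔH = 64 − 216 = -152.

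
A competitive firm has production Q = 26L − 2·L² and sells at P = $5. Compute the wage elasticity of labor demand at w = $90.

From P·MP_L = w with MP_L = 26 − 4L, labor demand is L(w) = (26 − w/5)/4.
dL/dw = −1/(20) = -0.05.
At w = 90, L = 2, so ε = (dL/dw)·(w/L) = (-0.05)·(90/2) = -2.25.

ε = -2.25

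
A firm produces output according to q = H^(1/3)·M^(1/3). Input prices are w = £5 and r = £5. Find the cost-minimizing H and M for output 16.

H* = 64, M* = 64

Cost minimization requires the marginal rate of technical substitution to equal the input-price ratio: MP_H/MP_M = w/r.
Here MP_H/MP_M = (1/3)·(M/H)/(1/3) = (M/H). Setting this equal to 5/5 = 1 gives M = H.
Substituting into q = 16: H^(1/3)·(H)^(1/3) = 16.
Solving, H = 64 and M = 64.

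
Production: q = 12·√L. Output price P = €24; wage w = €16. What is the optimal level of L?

L* = 81

MP_L = (1/2)·12·L^(-1/2) = 6·L^(-1/2).
Profit maximization for a price taker requires P·MP_L = w: 24·6·L^(-1/2) = 16.
So L^(-1/2) = 1/9, which gives L = 81.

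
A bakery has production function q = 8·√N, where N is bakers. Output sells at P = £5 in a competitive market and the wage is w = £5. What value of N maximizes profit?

N* = 16

MP_N = (1/2)·8·N^(-1/2) = 4·N^(-1/2).
Profit maximization for a price taker requires P·MP_N = w: 5·4·N^(-1/2) = 5.
So N^(-1/2) = 0.25, which gives N = 16.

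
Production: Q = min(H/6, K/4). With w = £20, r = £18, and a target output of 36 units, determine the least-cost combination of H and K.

H* = 216, K* = 144

With a fixed-proportions technology, the cost-minimizing bundle uses no slack in either input: H/6 = K/4 = Q.
So H = 6·36 = 216 and K = 4·36 = 144.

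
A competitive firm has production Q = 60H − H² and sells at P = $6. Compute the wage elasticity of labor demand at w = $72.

From P·MP_H = w with MP_H = 60 − 2H, labor demand is H(w) = (60 − w/6)/2.
dH/dw = −1/(12) = -1/12.
At w = 72, H = 24, so ε = (dH/dw)·(w/H) = (-1/12)·(72/24) = -0.25.

ε = -0.25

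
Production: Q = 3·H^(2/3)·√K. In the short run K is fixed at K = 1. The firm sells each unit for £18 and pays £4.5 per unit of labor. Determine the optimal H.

With K = 1, MP_H = (2/3)·3·H^(-1/3)·1^(1/2) = 2·H^(-1/3).
Profit maximization for a price taker requires P·MP_H = w: 18·2·H^(-1/3) = 4.5.
So H^(-1/3) = 0.125, which gives H = 512.

H* = 512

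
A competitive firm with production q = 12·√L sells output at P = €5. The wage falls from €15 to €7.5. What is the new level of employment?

From P·MP_L = w with MP_L = 6·L^(-1/2), the labor demand is L(w) = (30/w)^(2).
At w = 15: L = 4. At w = 7.5: L = 16.

L* = 16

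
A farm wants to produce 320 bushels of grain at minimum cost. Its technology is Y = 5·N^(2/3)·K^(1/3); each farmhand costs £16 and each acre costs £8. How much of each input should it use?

Cost minimization requires the marginal rate of technical substitution to equal the input-price ratio: MP_N/MP_K = w/r.
Here MP_N/MP_K = (2/3)·(K/N)/(1/3) = 2·(K/N). Setting this equal to 16/8 = 2 gives K = N.
Substituting into Y = 320: 5·N^(2/3)·(N)^(1/3) = 320.
Solving, N = 64 and K = 64.

N* = 64, K* = 64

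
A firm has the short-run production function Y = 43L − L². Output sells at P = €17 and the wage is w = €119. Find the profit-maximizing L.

L* = 18

The marginal product of L is MP_L = 43 − 2L.
A price-taking firm hires until the value of the marginal product equals the wage: P·MP_L = w, so 17·(43 − 2L) = 119.
Then 43 − 2L = 7, giving L = 18.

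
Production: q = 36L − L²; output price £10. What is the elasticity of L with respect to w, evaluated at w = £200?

ε = -1.25

From P·MP_L = w with MP_L = 36 − 2L, labor demand is L(w) = (36 − w/10)/2.
dL/dw = −1/(20) = -0.05.
At w = 200, L = 8, so ε = (dL/dw)·(w/L) = (-0.05)·(200/8) = -1.25.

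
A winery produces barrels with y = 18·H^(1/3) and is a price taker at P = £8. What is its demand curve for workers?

H(w) = (48/w)^(3/2)

MP_H = (1/3)·18·H^(-2/3) = 6·H^(-2/3).
Setting P·MP_H = w: 48·H^(-2/3) = w.
Solving for H: H^(-2/3) = w/48, so H = (48/w)^(3/2).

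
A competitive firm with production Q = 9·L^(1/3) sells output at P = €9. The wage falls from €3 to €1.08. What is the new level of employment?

L* = 125

From P·MP_L = w with MP_L = 3·L^(-2/3), the labor demand is L(w) = (27/w)^(3/2).
At w = 3: L = 27. At w = 1.08: L = 125.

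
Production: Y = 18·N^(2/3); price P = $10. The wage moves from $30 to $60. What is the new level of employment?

N* = 8

From P·MP_N = w with MP_N = 12·N^(-1/3), the labor demand is N(w) = (120/w)^(3).
At w = 30: N = 64. At w = 60: N = 8.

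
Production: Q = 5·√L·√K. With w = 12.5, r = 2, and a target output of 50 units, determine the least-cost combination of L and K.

Cost minimization requires the marginal rate of technical substitution to equal the input-price ratio: MP_L/MP_K = w/r.
Here MP_L/MP_K = (1/2)·(K/L)/(1/2) = (K/L). Setting this equal to 12.5/2 = 6.25 gives K = 6.25L.
Substituting into Q = 50: 5·L^(1/2)·(6.25L)^(1/2) = 50.
Solving, L = 4 and K = 25.

L* = 4, K* = 25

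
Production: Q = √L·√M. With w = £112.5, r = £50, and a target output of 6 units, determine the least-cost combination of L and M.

Cost minimization requires the marginal rate of technical substitution to equal the input-price ratio: MP_L/MP_M = w/r.
Here MP_L/MP_M = (1/2)·(M/L)/(1/2) = (M/L). Setting this equal to 112.5/50 = 2.25 gives M = 2.25L.
Substituting into Q = 6: L^(1/2)·(2.25L)^(1/2) = 6.
Solving, L = 4 and M = 9.

L* = 4, M* = 9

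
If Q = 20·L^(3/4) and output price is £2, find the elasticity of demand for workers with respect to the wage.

ε = -4

MP_L = (3/4)·20·L^(-1/4), so P·MP_L = w gives 30·L^(-1/4) = w.
Solving, L(w) = (30/w)^(4). This is a constant-elasticity form: L ∝ w^(−4), so ε = −4.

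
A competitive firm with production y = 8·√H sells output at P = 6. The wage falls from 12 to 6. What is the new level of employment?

From P·MP_H = w with MP_H = 4·H^(-1/2), the labor demand is H(w) = (24/w)^(2).
At w = 12: H = 4. At w = 6: H = 16.

H* = 16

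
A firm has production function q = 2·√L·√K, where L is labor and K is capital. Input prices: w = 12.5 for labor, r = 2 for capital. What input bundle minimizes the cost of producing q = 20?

L* = 4, K* = 25

Cost minimization requires the marginal rate of technical substitution to equal the input-price ratio: MP_L/MP_K = w/r.
Here MP_L/MP_K = (1/2)·(K/L)/(1/2) = (K/L). Setting this equal to 12.5/2 = 6.25 gives K = 6.25L.
Substituting into q = 20: 2·L^(1/2)·(6.25L)^(1/2) = 20.
Solving, L = 4 and K = 25.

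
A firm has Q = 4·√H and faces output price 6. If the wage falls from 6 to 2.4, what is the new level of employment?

H* = 25

From P·MP_H = w with MP_H = 2·H^(-1/2), the labor demand is H(w) = (12/w)^(2).
At w = 6: H = 4. At w = 2.4: H = 25.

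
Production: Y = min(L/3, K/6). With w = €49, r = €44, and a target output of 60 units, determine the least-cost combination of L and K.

L* = 180, K* = 360

With a fixed-proportions technology, the cost-minimizing bundle uses no slack in either input: L/3 = K/6 = Y.
So L = 3·60 = 180 and K = 6·60 = 360.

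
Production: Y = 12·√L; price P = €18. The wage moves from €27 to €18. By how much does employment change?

ΔL = 20

From P·MP_L = w with MP_L = 6·L^(-1/2), the labor demand is L(w) = (108/w)^(2).
At w = 27: L = 16. At w = 18: L = 36.
ΔL = 36 − 16 = 20.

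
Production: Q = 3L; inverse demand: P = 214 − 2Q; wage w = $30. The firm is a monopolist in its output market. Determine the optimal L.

Marginal revenue from the inverse demand is MR = 214 − 4Q.
The marginal product is MP_L = 3.
A monopolist hires until marginal revenue product equals the wage: MR·MP_L = w.
(214 − 12L)·3 = 30, so L = 17.

L* = 17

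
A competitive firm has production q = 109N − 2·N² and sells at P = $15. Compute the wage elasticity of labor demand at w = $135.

ε = -0.09

From P·MP_N = w with MP_N = 109 − 4N, labor demand is N(w) = (109 − w/15)/4.
dN/dw = −1/(60) = -1/60.
At w = 135, N = 25, so ε = (dN/dw)·(w/N) = (-1/60)·(135/25) = -0.09.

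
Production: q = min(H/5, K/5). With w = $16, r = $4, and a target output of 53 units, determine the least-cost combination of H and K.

H* = 265, K* = 265

With a fixed-proportions technology, the cost-minimizing bundle uses no slack in either input: H/5 = K/5 = q.
So H = 5·53 = 265 and K = 5·53 = 265.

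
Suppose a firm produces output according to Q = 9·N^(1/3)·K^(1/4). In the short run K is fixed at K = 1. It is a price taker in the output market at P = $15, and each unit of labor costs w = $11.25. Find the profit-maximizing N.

N* = 8

With K = 1, MP_N = (1/3)·9·N^(-2/3)·1^(1/4) = 3·N^(-2/3).
Profit maximization for a price taker requires P·MP_N = w: 15·3·N^(-2/3) = 11.25.
So N^(-2/3) = 0.25, which gives N = 8.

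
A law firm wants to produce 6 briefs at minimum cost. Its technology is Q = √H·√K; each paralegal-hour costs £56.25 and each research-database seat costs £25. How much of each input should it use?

Cost minimization requires the marginal rate of technical substitution to equal the input-price ratio: MP_H/MP_K = w/r.
Here MP_H/MP_K = (1/2)·(K/H)/(1/2) = (K/H). Setting this equal to 56.25/25 = 2.25 gives K = 2.25H.
Substituting into Q = 6: H^(1/2)·(2.25H)^(1/2) = 6.
Solving, H = 4 and K = 9.

H* = 4, K* = 9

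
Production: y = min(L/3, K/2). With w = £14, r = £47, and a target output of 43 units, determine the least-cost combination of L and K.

With a fixed-proportions technology, the cost-minimizing bundle uses no slack in either input: L/3 = K/2 = y.
So L = 3·43 = 129 and K = 2·43 = 86.

L* = 129, K* = 86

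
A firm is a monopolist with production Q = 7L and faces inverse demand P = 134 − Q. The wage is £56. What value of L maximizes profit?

Marginal revenue from the inverse demand is MR = 134 − 2Q.
The marginal product is MP_L = 7.
A monopolist hires until marginal revenue product equals the wage: MR·MP_L = w.
(134 − 14L)·7 = 56, so L = 9.

L* = 9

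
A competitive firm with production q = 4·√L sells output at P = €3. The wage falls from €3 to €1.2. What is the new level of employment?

L* = 25

From P·MP_L = w with MP_L = 2·L^(-1/2), the labor demand is L(w) = (6/w)^(2).
At w = 3: L = 4. At w = 1.2: L = 25.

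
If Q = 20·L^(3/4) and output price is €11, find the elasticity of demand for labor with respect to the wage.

MP_L = (3/4)·20·L^(-1/4), so P·MP_L = w gives 165·L^(-1/4) = w.
Solving, L(w) = (165/w)^(4). This is a constant-elasticity form: L ∝ w^(−4), so ε = −4.

ε = -4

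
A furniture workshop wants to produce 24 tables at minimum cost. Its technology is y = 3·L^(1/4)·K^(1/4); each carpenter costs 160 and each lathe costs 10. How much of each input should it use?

L* = 16, K* = 256

Cost minimization requires the marginal rate of technical substitution to equal the input-price ratio: MP_L/MP_K = w/r.
Here MP_L/MP_K = (1/4)·(K/L)/(1/4) = (K/L). Setting this equal to 160/10 = 16 gives K = 16L.
Substituting into y = 24: 3·L^(1/4)·(16L)^(1/4) = 24.
Solving, L = 16 and K = 256.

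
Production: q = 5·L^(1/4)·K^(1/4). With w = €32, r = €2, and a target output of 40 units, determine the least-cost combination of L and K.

L* = 16, K* = 256

Cost minimization requires the marginal rate of technical substitution to equal the input-price ratio: MP_L/MP_K = w/r.
Here MP_L/MP_K = (1/4)·(K/L)/(1/4) = (K/L). Setting this equal to 32/2 = 16 gives K = 16L.
Substituting into q = 40: 5·L^(1/4)·(16L)^(1/4) = 40.
Solving, L = 16 and K = 256.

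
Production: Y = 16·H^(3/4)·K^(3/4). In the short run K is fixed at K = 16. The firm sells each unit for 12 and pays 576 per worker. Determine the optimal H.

With K = 16, MP_H = (3/4)·16·H^(-1/4)·16^(3/4) = 96·H^(-1/4).
Profit maximization for a price taker requires P·MP_H = w: 12·96·H^(-1/4) = 576.
So H^(-1/4) = 0.5, which gives H = 16.

H* = 16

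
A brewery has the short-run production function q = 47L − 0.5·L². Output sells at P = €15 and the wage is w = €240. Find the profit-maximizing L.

The marginal product of L is MP_L = 47 − L.
A price-taking firm hires until the value of the marginal product equals the wage: P·MP_L = w, so 15·(47 − L) = 240.
Then 47 − L = 16, giving L = 31.

L* = 31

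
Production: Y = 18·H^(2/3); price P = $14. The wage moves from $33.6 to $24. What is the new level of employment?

From P·MP_H = w with MP_H = 12·H^(-1/3), the labor demand is H(w) = (168/w)^(3).
At w = 33.6: H = 125. At w = 24: H = 343.

H* = 343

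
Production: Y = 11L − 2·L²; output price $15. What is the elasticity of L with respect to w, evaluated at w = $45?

ε = -0.375

From P·MP_L = w with MP_L = 11 − 4L, labor demand is L(w) = (11 − w/15)/4.
dL/dw = −1/(60) = -1/60.
At w = 45, L = 2, so ε = (dL/dw)·(w/L) = (-1/60)·(45/2) = -0.375.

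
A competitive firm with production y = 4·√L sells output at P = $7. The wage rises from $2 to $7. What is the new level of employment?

L* = 4

From P·MP_L = w with MP_L = 2·L^(-1/2), the labor demand is L(w) = (14/w)^(2).
At w = 2: L = 49. At w = 7: L = 4.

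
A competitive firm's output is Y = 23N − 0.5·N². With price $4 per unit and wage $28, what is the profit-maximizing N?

The marginal product of N is MP_N = 23 − N.
A price-taking firm hires until the value of the marginal product equals the wage: P·MP_N = w, so 4·(23 − N) = 28.
Then 23 − N = 7, giving N = 16.

N* = 16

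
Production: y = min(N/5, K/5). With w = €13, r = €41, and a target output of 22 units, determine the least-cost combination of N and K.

With a fixed-proportions technology, the cost-minimizing bundle uses no slack in either input: N/5 = K/5 = y.
So N = 5·22 = 110 and K = 5·22 = 110.

N* = 110, K* = 110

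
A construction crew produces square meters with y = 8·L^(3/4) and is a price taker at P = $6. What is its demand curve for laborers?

MP_L = (3/4)·8·L^(-1/4) = 6·L^(-1/4).
Setting P·MP_L = w: 36·L^(-1/4) = w.
Solving for L: L^(-1/4) = w/36, so L = (36/w)^(4).

L(w) = 1679616/w^(4)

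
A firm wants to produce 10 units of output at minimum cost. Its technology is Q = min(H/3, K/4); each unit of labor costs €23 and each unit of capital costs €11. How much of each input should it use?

H* = 30, K* = 40

With a fixed-proportions technology, the cost-minimizing bundle uses no slack in either input: H/3 = K/4 = Q.
So H = 3·10 = 30 and K = 4·10 = 40.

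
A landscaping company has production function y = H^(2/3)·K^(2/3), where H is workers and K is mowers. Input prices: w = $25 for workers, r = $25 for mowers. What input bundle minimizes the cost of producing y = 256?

Cost minimization requires the marginal rate of technical substitution to equal the input-price ratio: MP_H/MP_K = w/r.
Here MP_H/MP_K = (2/3)·(K/H)/(2/3) = (K/H). Setting this equal to 25/25 = 1 gives K = H.
Substituting into y = 256: H^(2/3)·(H)^(2/3) = 256.
Solving, H = 64 and K = 64.

H* = 64, K* = 64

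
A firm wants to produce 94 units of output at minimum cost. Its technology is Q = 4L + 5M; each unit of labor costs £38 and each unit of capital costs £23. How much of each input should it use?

L* = 0, M* = 18.8

The inputs are perfect substitutes, so the firm uses whichever has the lower cost per unit of output.
Cost per unit of output via L is w/4 = 9.5; via M it is r/5 = 4.6. M is cheaper.
Producing Q = 94 with M alone: L = 0, M = 18.8.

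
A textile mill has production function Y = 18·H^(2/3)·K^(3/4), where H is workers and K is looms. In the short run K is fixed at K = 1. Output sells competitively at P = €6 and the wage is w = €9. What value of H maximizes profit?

H* = 512

With K = 1, MP_H = (2/3)·18·H^(-1/3)·1^(3/4) = 12·H^(-1/3).
Profit maximization for a price taker requires P·MP_H = w: 6·12·H^(-1/3) = 9.
So H^(-1/3) = 0.125, which gives H = 512.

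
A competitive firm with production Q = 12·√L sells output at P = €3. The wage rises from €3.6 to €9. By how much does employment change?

ΔL = -21

From P·MP_L = w with MP_L = 6·L^(-1/2), the labor demand is L(w) = (18/w)^(2).
At w = 3.6: L = 25. At w = 9: L = 4.
ΔL = 4 − 25 = -21.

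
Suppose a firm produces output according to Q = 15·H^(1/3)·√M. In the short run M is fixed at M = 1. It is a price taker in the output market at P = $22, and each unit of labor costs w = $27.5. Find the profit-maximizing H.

H* = 8

With M = 1, MP_H = (1/3)·15·H^(-2/3)·1^(1/2) = 5·H^(-2/3).
Profit maximization for a price taker requires P·MP_H = w: 22·5·H^(-2/3) = 27.5.
So H^(-2/3) = 0.25, which gives H = 8.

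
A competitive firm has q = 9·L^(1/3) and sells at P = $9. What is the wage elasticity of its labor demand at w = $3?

ε = -1.5

MP_L = (1/3)·9·L^(-2/3), so P·MP_L = w gives 27·L^(-2/3) = w.
Solving, L(w) = (27/w)^(3/2). This is a constant-elasticity form: L ∝ w^(−3/2), so ε = −3/2.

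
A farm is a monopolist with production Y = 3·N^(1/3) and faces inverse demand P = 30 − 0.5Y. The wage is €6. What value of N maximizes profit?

Marginal revenue from the inverse demand is MR = 30 − Y.
The marginal product is MP_N = N^(-2/3).
A monopolist hires until marginal revenue product equals the wage: MR·MP_N = w.
At N, Y = 3·N^(1/3). Substituting and solving: (30 − 3·N^(1/3))·N^(-2/3) = 6 gives N = 8.

N* = 8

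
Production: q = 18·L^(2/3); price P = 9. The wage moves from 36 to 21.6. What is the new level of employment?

L* = 125

From P·MP_L = w with MP_L = 12·L^(-1/3), the labor demand is L(w) = (108/w)^(3).
At w = 36: L = 27. At w = 21.6: L = 125.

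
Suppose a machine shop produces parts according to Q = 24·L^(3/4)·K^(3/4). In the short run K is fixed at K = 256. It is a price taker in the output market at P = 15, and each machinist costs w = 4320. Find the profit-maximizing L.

L* = 256

With K = 256, MP_L = (3/4)·24·L^(-1/4)·256^(3/4) = 1152·L^(-1/4).
Profit maximization for a price taker requires P·MP_L = w: 15·1152·L^(-1/4) = 4320.
So L^(-1/4) = 0.25, which gives L = 256.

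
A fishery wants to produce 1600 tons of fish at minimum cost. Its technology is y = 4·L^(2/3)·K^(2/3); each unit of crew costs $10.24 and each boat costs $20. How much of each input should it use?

L* = 125, K* = 64

Cost minimization requires the marginal rate of technical substitution to equal the input-price ratio: MP_L/MP_K = w/r.
Here MP_L/MP_K = (2/3)·(K/L)/(2/3) = (K/L). Setting this equal to 10.24/20 = 0.512 gives K = 0.512L.
Substituting into y = 1600: 4·L^(2/3)·(0.512L)^(2/3) = 1600.
Solving, L = 125 and K = 64.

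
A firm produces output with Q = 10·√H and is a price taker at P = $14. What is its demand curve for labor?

MP_H = (1/2)·10·H^(-1/2) = 5·H^(-1/2).
Setting P·MP_H = w: 70·H^(-1/2) = w.
Solving for H: H^(-1/2) = w/70, so H = (70/w)^(2).

H(w) = 4900/w²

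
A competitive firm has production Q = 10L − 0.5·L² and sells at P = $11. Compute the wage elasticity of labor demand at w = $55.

ε = -1

From P·MP_L = w with MP_L = 10 − L, labor demand is L(w) = 10 − w/11.
dL/dw = −1/(11) = -1/11.
At w = 55, L = 5, so ε = (dL/dw)·(w/L) = (-1/11)·(55/5) = -1.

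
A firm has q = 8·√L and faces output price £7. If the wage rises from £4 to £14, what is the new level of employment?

L* = 4

From P·MP_L = w with MP_L = 4·L^(-1/2), the labor demand is L(w) = (28/w)^(2).
At w = 4: L = 49. At w = 14: L = 4.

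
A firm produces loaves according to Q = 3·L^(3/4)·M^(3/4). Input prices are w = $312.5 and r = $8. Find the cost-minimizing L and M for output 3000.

L* = 16, M* = 625

Cost minimization requires the marginal rate of technical substitution to equal the input-price ratio: MP_L/MP_M = w/r.
Here MP_L/MP_M = (3/4)·(M/L)/(3/4) = (M/L). Setting this equal to 312.5/8 = 39.0625 gives M = 39.0625L.
Substituting into Q = 3000: 3·L^(3/4)·(39.0625L)^(3/4) = 3000.
Solving, L = 16 and M = 625.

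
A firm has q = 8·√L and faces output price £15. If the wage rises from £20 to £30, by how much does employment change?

From P·MP_L = w with MP_L = 4·L^(-1/2), the labor demand is L(w) = (60/w)^(2).
At w = 20: L = 9. At w = 30: L = 4.
ΔL = 4 − 9 = -5.

ΔL = -5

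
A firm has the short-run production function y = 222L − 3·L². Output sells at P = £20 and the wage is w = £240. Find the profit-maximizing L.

L* = 35

The marginal product of L is MP_L = 222 − 6L.
A price-taking firm hires until the value of the marginal product equals the wage: P·MP_L = w, so 20·(222 − 6L) = 240.
Then 222 − 6L = 12, giving L = 35.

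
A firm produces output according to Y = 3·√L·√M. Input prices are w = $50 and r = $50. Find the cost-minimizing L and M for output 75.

L* = 25, M* = 25

Cost minimization requires the marginal rate of technical substitution to equal the input-price ratio: MP_L/MP_M = w/r.
Here MP_L/MP_M = (1/2)·(M/L)/(1/2) = (M/L). Setting this equal to 50/50 = 1 gives M = L.
Substituting into Y = 75: 3·L^(1/2)·(L)^(1/2) = 75.
Solving, L = 25 and M = 25.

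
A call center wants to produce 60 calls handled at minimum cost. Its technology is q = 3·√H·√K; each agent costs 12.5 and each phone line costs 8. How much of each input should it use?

H* = 16, K* = 25

Cost minimization requires the marginal rate of technical substitution to equal the input-price ratio: MP_H/MP_K = w/r.
Here MP_H/MP_K = (1/2)·(K/H)/(1/2) = (K/H). Setting this equal to 12.5/8 = 1.5625 gives K = 1.5625H.
Substituting into q = 60: 3·H^(1/2)·(1.5625H)^(1/2) = 60.
Solving, H = 16 and K = 25.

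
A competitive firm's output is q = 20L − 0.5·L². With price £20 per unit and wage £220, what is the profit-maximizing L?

The marginal product of L is MP_L = 20 − L.
A price-taking firm hires until the value of the marginal product equals the wage: P·MP_L = w, so 20·(20 − L) = 220.
Then 20 − L = 11, giving L = 9.

L* = 9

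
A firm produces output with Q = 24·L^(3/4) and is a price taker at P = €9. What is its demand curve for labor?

MP_L = (3/4)·24·L^(-1/4) = 18·L^(-1/4).
Setting P·MP_L = w: 162·L^(-1/4) = w.
Solving for L: L^(-1/4) = w/162, so L = (162/w)^(4).

L(w) = (162/w)^(4)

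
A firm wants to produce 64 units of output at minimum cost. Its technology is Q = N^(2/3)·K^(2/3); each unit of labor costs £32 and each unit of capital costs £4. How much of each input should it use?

Cost minimization requires the marginal rate of technical substitution to equal the input-price ratio: MP_N/MP_K = w/r.
Here MP_N/MP_K = (2/3)·(K/N)/(2/3) = (K/N). Setting this equal to 32/4 = 8 gives K = 8N.
Substituting into Q = 64: N^(2/3)·(8N)^(2/3) = 64.
Solving, N = 8 and K = 64.

N* = 8, K* = 64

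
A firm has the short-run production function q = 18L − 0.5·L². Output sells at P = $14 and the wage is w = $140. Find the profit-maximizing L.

The marginal product of L is MP_L = 18 − L.
A price-taking firm hires until the value of the marginal product equals the wage: P·MP_L = w, so 14·(18 − L) = 140.
Then 18 − L = 10, giving L = 8.

L* = 8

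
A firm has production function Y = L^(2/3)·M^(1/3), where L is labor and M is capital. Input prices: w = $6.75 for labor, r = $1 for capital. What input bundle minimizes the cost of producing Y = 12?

L* = 8, M* = 27

Cost minimization requires the marginal rate of technical substitution to equal the input-price ratio: MP_L/MP_M = w/r.
Here MP_L/MP_M = (2/3)·(M/L)/(1/3) = 2·(M/L). Setting this equal to 6.75/1 = 6.75 gives M = 3.375L.
Substituting into Y = 12: L^(2/3)·(3.375L)^(1/3) = 12.
Solving, L = 8 and M = 27.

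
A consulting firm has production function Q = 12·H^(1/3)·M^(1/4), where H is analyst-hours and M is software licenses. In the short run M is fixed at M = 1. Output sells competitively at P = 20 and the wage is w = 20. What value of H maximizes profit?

H* = 8

With M = 1, MP_H = (1/3)·12·H^(-2/3)·1^(1/4) = 4·H^(-2/3).
Profit maximization for a price taker requires P·MP_H = w: 20·4·H^(-2/3) = 20.
So H^(-2/3) = 0.25, which gives H = 8.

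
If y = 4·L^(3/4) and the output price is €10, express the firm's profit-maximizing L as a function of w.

MP_L = (3/4)·4·L^(-1/4) = 3·L^(-1/4).
Setting P·MP_L = w: 30·L^(-1/4) = w.
Solving for L: L^(-1/4) = w/30, so L = (30/w)^(4).

L(w) = 810000/w^(4)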